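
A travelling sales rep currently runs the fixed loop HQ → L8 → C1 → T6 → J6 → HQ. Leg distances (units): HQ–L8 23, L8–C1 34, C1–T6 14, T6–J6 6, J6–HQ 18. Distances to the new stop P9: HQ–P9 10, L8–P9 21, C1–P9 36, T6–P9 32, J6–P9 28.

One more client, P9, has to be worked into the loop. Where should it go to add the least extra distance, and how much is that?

Insertion cost between consecutive stops i–j is d(i,P9) + d(P9,j) − d(i,j):
  between HQ and L8: 10 + 21 − 23 = 8
  between L8 and C1: 21 + 36 − 34 = 23
  between C1 and T6: 36 + 32 − 14 = 54
  between T6 and J6: 32 + 28 − 6 = 54
  between J6 and HQ: 28 + 10 − 18 = 20
Cheapest insertion is between HQ and L8, adding 8.
New total = 95 + 8 = 103.

Adding 8 by placing P9 on the HQ–L8 leg.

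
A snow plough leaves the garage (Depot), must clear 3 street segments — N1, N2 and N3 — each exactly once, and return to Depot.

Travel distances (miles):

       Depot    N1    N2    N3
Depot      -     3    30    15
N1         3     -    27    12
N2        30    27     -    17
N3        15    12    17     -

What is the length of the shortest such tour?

Shortest round trip = 62 miles.

With 3 stops there are 3!/2 = 3 distinct round trips (a route and its reverse cost the same).
Depot → N1 → N2 → N3 → Depot: 3+27+17+15 = 62
Depot → N1 → N3 → N2 → Depot: 3+12+17+30 = 62
Depot → N2 → N1 → N3 → Depot: 30+27+12+15 = 84
The minimum is 62.
One optimal route: Depot → N1 → N2 → N3 → Depot (or its reverse).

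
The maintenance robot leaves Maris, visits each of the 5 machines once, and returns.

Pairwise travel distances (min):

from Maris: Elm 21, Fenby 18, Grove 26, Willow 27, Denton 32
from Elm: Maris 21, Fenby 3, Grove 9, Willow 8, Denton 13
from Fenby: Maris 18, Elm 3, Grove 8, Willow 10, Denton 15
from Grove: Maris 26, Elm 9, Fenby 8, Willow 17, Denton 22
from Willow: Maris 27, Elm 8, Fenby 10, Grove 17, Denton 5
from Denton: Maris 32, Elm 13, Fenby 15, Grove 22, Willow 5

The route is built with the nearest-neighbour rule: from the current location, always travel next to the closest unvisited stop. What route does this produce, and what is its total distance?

At Maris the remaining stops are Fenby 18, Elm 21, Grove 26, Willow 27, Denton 32; go to Fenby.
At Fenby the remaining stops are Elm 3, Grove 8, Willow 10, Denton 15; go to Elm.
At Elm the remaining stops are Willow 8, Grove 9, Denton 13; go to Willow.
At Willow the remaining stops are Denton 5, Grove 17; go to Denton.
At Denton the remaining stops are Grove 22; go to Grove.
Return Grove→Maris: 26.
Total = 18 + 3 + 8 + 5 + 22 + 26 = 82.

82 min along Maris → Fenby → Elm → Willow → Denton → Grove → Maris.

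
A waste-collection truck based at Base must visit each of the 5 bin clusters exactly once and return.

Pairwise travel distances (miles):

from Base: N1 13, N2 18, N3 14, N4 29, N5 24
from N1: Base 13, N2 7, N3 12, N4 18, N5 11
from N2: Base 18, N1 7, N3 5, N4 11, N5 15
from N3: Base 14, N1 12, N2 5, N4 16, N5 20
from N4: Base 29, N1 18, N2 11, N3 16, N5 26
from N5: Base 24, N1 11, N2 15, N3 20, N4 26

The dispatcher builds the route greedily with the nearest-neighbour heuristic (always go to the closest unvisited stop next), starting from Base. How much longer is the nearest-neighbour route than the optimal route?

11 miles longer than the optimal tour.

Base: N1=13, N3=14, N2=18, N5=24, N4=29 ⇒ N1
N1: N2=7, N5=11, N3=12, N4=18 ⇒ N2
N2: N3=5, N4=11, N5=15 ⇒ N3
N3: N4=16, N5=20 ⇒ N4
N4: N5=26 ⇒ N5
NN route Base → N1 → N2 → N3 → N4 → N5 → Base costs 91.
Optimal: Base → N1 → N5 → N2 → N4 → N3 → Base costs 80 (by enumerating all 60 distinct tours).
Excess = 91 − 80 = 11.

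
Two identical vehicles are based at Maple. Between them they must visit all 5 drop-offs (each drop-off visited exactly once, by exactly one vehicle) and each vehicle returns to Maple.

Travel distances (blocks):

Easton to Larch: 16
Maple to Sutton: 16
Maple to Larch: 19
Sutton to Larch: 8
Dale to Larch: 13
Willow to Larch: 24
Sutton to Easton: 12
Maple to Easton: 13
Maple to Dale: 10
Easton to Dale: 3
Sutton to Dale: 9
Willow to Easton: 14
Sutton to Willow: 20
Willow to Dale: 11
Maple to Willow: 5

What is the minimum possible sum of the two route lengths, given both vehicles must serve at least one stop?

Try each way of splitting the stops between the two vehicles (each non-empty) and, for each split, find the best tour for each vehicle:
  {Sutton} + {Willow, Easton, Dale, Larch}: 32 + 54 = 86
  {Willow} + {Sutton, Easton, Dale, Larch}: 10 + 52 = 62
  {Sutton, Willow} + {Easton, Dale, Larch}: 41 + 48 = 89
  {Easton} + {Sutton, Willow, Dale, Larch}: 26 + 52 = 78
  {Sutton, Easton} + {Willow, Dale, Larch}: 41 + 48 = 89
  {Willow, Easton} + {Sutton, Dale, Larch}: 32 + 46 = 78
  … (15 splits in total)
Best: vehicle 1 Maple → Willow → Maple = 10; vehicle 2 Maple → Easton → Dale → Sutton → Larch → Maple = 52; combined 62.

Minimum combined distance: 62 blocks.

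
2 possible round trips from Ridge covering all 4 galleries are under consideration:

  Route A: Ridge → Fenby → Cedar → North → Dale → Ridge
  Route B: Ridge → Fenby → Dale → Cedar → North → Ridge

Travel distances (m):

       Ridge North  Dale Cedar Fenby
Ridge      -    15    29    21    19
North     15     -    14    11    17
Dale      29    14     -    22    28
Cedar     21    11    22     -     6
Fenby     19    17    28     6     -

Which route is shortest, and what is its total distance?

Route A: 19 + 6 + 11 + 14 + 29 = 79
Route B: 19 + 28 + 22 + 11 + 15 = 95

Shortest is Route A, total 79 m.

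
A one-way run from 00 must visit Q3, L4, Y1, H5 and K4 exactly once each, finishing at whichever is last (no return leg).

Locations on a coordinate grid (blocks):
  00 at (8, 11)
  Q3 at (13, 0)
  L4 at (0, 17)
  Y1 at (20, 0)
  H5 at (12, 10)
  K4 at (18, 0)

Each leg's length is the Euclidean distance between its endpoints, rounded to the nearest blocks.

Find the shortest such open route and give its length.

Shortest open route: 41 blocks.

There are 5! = 120 possible orderings.
00 → Q3 → L4 → Y1 → H5 → K4: 12+21+26+13+12 = 84
00 → Q3 → L4 → Y1 → K4 → H5: 12+21+26+2+12 = 73
00 → Q3 → L4 → H5 → Y1 → K4: 12+21+14+13+2 = 62
00 → Q3 → L4 → H5 → K4 → Y1: 12+21+14+12+2 = 61
00 → Q3 → L4 → K4 → Y1 → H5: 12+21+25+2+13 = 73
00 → Q3 → L4 → K4 → H5 → Y1: 12+21+25+12+13 = 83
00 → Q3 → Y1 → L4 → H5 → K4: 12+7+26+14+12 = 71
00 → Q3 → Y1 → L4 → K4 → H5: 12+7+26+25+12 = 82
00 → Q3 → Y1 → H5 → L4 → K4: 12+7+13+14+25 = 71
00 → Q3 → Y1 → H5 → K4 → L4: 12+7+13+12+25 = 69
00 → Q3 → Y1 → K4 → L4 → H5: 12+7+2+25+14 = 60
00 → Q3 → Y1 → K4 → H5 → L4: 12+7+2+12+14 = 47
00 → Q3 → H5 → L4 → Y1 → K4: 12+10+14+26+2 = 64
00 → Q3 → H5 → L4 → K4 → Y1: 12+10+14+25+2 = 63
… (106 more)
00 → L4 → H5 → Q3 → K4 → Y1: 10+14+10+5+2 = 41  ← best
The minimum is 41.
One shortest path: 00 → L4 → H5 → Q3 → K4 → Y1.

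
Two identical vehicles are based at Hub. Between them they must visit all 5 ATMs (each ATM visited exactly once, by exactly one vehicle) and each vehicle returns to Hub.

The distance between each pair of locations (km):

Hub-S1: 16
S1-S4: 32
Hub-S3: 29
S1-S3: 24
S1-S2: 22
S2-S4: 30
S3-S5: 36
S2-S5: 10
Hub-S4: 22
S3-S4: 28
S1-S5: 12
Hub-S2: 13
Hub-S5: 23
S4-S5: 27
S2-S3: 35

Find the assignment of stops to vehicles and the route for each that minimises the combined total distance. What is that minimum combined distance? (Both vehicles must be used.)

Minimum combined distance: 130 km.

There are 2^4 − 1 = 15 ways to divide the 5 stops into two non-empty groups. For each, the best each vehicle can do is its own shortest tour through its group:
  {S1} + {S2, S3, S4, S5}: 32 + 107 = 139
  {S2} + {S1, S3, S4, S5}: 26 + 109 = 135
  {S1, S2} + {S3, S4, S5}: 51 + 107 = 158
  {S3} + {S1, S2, S4, S5}: 58 + 89 = 147
  {S1, S3} + {S2, S4, S5}: 69 + 72 = 141
  {S2, S3} + {S1, S4, S5}: 77 + 77 = 154
  … (15 splits in total)
  {S3, S4} + {S1, S2, S5}: 79 + 51 = 130  ← best
Best: vehicle 1 Hub → S3 → S4 → Hub = 79; vehicle 2 Hub → S1 → S5 → S2 → Hub = 51; combined 130.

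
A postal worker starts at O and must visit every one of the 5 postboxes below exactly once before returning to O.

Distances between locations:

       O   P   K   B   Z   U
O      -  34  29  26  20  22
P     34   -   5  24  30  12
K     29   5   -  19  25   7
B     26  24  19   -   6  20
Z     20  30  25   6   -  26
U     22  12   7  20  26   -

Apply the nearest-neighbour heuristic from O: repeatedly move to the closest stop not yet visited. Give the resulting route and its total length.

Total distance 84 via the nearest-neighbour route O → Z → B → K → P → U → O.

At O the remaining stops are Z 20, U 22, B 26, K 29, P 34; go to Z.
At Z the remaining stops are B 6, K 25, U 26, P 30; go to B.
At B the remaining stops are K 19, U 20, P 24; go to K.
At K the remaining stops are P 5, U 7; go to P.
At P the remaining stops are U 12; go to U.
Return U→O: 22.
Total = 20 + 6 + 19 + 5 + 12 + 22 = 84.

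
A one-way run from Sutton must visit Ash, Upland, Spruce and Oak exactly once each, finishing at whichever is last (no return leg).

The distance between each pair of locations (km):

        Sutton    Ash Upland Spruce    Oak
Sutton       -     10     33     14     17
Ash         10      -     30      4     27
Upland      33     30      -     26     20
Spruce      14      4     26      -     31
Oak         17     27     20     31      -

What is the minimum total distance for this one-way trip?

Shortest open route: 60 km.

There are 4! = 24 possible orderings.
Sutton→Ash→Upland→Spruce→Oak: 10+30+26+31 = 97
Sutton→Ash→Upland→Oak→Spruce: 10+30+20+31 = 91
Sutton→Ash→Spruce→Upland→Oak: 10+4+26+20 = 60
Sutton→Ash→Spruce→Oak→Upland: 10+4+31+20 = 65
Sutton→Ash→Oak→Upland→Spruce: 10+27+20+26 = 83
Sutton→Ash→Oak→Spruce→Upland: 10+27+31+26 = 94
Sutton→Upland→Ash→Spruce→Oak: 33+30+4+31 = 98
Sutton→Upland→Ash→Oak→Spruce: 33+30+27+31 = 121
Sutton→Upland→Spruce→Ash→Oak: 33+26+4+27 = 90
Sutton→Upland→Spruce→Oak→Ash: 33+26+31+27 = 117
Sutton→Upland→Oak→Ash→Spruce: 33+20+27+4 = 84
Sutton→Upland→Oak→Spruce→Ash: 33+20+31+4 = 88
Sutton→Spruce→Ash→Upland→Oak: 14+4+30+20 = 68
Sutton→Spruce→Ash→Oak→Upland: 14+4+27+20 = 65
… (10 more)
The minimum is 60.
One shortest path: Sutton → Ash → Spruce → Upland → Oak.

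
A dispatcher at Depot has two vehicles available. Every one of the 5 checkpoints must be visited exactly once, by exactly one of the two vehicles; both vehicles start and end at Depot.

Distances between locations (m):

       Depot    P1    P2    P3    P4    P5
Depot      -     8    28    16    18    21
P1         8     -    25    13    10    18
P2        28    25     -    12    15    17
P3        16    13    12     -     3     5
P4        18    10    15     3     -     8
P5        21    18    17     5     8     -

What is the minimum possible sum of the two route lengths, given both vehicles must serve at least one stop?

There are 2^4 − 1 = 15 ways to divide the 5 stops into two non-empty groups. For each, the best each vehicle can do is its own shortest tour through its group:
  {P1} + {P2, P3, P4, P5}: 16 + 71 = 87
  {P2} + {P1, P3, P4, P5}: 56 + 47 = 103
  {P1, P2} + {P3, P4, P5}: 61 + 47 = 108
  {P3} + {P1, P2, P4, P5}: 32 + 71 = 103
  {P1, P3} + {P2, P4, P5}: 37 + 71 = 108
  {P2, P3} + {P1, P4, P5}: 56 + 47 = 103
  … (15 splits in total)
Best: vehicle 1 Depot → P1 → Depot = 16; vehicle 2 Depot → P2 → P3 → P5 → P4 → Depot = 71; combined 87.

Minimum combined distance: 87 m.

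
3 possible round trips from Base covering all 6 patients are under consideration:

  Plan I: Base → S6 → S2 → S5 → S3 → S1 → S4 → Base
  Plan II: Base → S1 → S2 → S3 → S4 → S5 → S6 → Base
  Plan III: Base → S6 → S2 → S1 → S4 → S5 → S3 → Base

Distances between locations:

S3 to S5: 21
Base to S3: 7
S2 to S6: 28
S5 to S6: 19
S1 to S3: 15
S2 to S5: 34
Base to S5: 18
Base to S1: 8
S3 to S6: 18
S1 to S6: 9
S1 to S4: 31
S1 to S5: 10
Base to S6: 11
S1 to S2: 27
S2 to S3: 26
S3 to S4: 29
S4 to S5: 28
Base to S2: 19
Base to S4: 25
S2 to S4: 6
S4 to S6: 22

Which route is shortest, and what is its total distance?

148 — Plan II is the shortest.

Plan I: 11 + 28 + 34 + 21 + 15 + 31 + 25 = 165
Plan II: 8 + 27 + 26 + 29 + 28 + 19 + 11 = 148
Plan III: 11 + 28 + 27 + 31 + 28 + 21 + 7 = 153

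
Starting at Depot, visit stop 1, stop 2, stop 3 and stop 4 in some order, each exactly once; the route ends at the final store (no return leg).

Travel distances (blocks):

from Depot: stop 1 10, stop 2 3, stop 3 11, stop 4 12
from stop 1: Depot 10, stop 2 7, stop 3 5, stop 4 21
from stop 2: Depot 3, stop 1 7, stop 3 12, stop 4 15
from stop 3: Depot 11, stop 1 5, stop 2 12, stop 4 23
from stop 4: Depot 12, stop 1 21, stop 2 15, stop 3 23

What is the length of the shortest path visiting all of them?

There are 4! = 24 possible orderings.
Depot - stop 1 - stop 2 - stop 3 - stop 4: 10+7+12+23 = 52
Depot - stop 1 - stop 2 - stop 4 - stop 3: 10+7+15+23 = 55
Depot - stop 1 - stop 3 - stop 2 - stop 4: 10+5+12+15 = 42
Depot - stop 1 - stop 3 - stop 4 - stop 2: 10+5+23+15 = 53
Depot - stop 1 - stop 4 - stop 2 - stop 3: 10+21+15+12 = 58
Depot - stop 1 - stop 4 - stop 3 - stop 2: 10+21+23+12 = 66
Depot - stop 2 - stop 1 - stop 3 - stop 4: 3+7+5+23 = 38
Depot - stop 2 - stop 1 - stop 4 - stop 3: 3+7+21+23 = 54
Depot - stop 2 - stop 3 - stop 1 - stop 4: 3+12+5+21 = 41
Depot - stop 2 - stop 3 - stop 4 - stop 1: 3+12+23+21 = 59
Depot - stop 2 - stop 4 - stop 1 - stop 3: 3+15+21+5 = 44
Depot - stop 2 - stop 4 - stop 3 - stop 1: 3+15+23+5 = 46
Depot - stop 3 - stop 1 - stop 2 - stop 4: 11+5+7+15 = 38
Depot - stop 3 - stop 1 - stop 4 - stop 2: 11+5+21+15 = 52
… (10 more)
The minimum is 38.
One shortest path: Depot → stop 2 → stop 1 → stop 3 → stop 4.

38 blocks — the minimum one-way total.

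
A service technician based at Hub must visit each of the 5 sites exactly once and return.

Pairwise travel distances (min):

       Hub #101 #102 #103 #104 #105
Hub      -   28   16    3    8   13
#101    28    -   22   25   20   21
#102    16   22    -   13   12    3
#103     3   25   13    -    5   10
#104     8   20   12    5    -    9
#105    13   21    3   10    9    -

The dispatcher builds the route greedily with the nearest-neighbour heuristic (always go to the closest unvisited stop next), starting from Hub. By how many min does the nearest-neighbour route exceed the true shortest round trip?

4 min longer than the optimal tour.

From Hub: #103=3, #104=8, #105=13, #102=16, #101=28 → choose #103 (3).
From #103: #104=5, #105=10, #102=13, #101=25 → choose #104 (5).
From #104: #105=9, #102=12, #101=20 → choose #105 (9).
From #105: #102=3, #101=21 → choose #102 (3).
From #102: #101=22 → choose #101 (22).
NN route Hub → #103 → #104 → #105 → #102 → #101 → Hub costs 70.
Optimal: Hub → #103 → #104 → #101 → #102 → #105 → Hub costs 66 (by enumerating all 60 distinct tours).
Excess = 70 − 66 = 4.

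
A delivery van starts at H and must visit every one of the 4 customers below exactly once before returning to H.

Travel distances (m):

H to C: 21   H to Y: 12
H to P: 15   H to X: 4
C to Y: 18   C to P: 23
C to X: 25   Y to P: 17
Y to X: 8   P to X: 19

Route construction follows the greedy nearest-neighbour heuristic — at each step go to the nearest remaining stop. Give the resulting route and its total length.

Total distance 73 m via the nearest-neighbour route H → X → Y → P → C → H.

From H: distances to unvisited — X=4, Y=12, P=15, C=21. Nearest is X (4).
From X: distances to unvisited — Y=8, P=19, C=25. Nearest is Y (8).
From Y: distances to unvisited — P=17, C=18. Nearest is P (17).
From P: distances to unvisited — C=23. Nearest is C (23).
Return C→H: 21.
Total = 4 + 8 + 17 + 23 + 21 = 73.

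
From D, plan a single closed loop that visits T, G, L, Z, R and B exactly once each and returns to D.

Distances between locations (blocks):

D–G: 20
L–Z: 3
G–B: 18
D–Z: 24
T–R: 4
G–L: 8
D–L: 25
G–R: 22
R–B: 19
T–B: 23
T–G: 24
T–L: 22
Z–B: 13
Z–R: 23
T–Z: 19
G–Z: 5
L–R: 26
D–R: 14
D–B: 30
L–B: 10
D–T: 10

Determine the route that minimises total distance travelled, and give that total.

With 6 stops there are 6!/2 = 360 distinct round trips (a route and its reverse cost the same).
D → T → G → L → Z → R → B → D: 10+24+8+3+23+19+30 = 117
D → T → G → L → Z → B → R → D: 10+24+8+3+13+19+14 = 91
D → T → G → L → R → Z → B → D: 10+24+8+26+23+13+30 = 134
D → T → G → L → R → B → Z → D: 10+24+8+26+19+13+24 = 124
D → T → G → L → B → Z → R → D: 10+24+8+10+13+23+14 = 102
D → T → G → L → B → R → Z → D: 10+24+8+10+19+23+24 = 118
D → T → G → Z → L → R → B → D: 10+24+5+3+26+19+30 = 117
D → T → G → Z → L → B → R → D: 10+24+5+3+10+19+14 = 85
… (352 more)
D → T → R → B → L → Z → G → D: 10+4+19+10+3+5+20 = 71  ← best
The minimum is 71.
One optimal route: D → T → R → B → L → Z → G → D (or its reverse).

Minimum total distance: 71 blocks.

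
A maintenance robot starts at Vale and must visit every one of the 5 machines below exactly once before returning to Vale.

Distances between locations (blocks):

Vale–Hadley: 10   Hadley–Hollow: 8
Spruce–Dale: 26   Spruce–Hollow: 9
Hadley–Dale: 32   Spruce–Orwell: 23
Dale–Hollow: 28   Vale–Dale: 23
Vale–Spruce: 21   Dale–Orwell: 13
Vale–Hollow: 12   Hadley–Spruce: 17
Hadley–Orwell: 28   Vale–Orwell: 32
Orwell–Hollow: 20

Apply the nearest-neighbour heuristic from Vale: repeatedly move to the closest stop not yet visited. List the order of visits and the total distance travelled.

At Vale the remaining stops are Hadley 10, Hollow 12, Spruce 21, Dale 23, Orwell 32; go to Hadley.
At Hadley the remaining stops are Hollow 8, Spruce 17, Orwell 28, Dale 32; go to Hollow.
At Hollow the remaining stops are Spruce 9, Orwell 20, Dale 28; go to Spruce.
At Spruce the remaining stops are Orwell 23, Dale 26; go to Orwell.
At Orwell the remaining stops are Dale 13; go to Dale.
Return Dale→Vale: 23.
Total = 10 + 8 + 9 + 23 + 13 + 23 = 86.

Total distance 86 blocks via the nearest-neighbour route Vale → Hadley → Hollow → Spruce → Orwell → Dale → Vale.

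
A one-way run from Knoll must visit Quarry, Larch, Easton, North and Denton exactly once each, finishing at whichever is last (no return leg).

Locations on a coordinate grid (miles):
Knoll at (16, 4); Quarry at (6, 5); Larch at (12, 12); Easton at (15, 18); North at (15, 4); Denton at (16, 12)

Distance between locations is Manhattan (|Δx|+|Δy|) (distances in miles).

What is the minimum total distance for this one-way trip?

35 miles — the minimum one-way total.

There are 5! = 120 possible orderings.
Knoll→Quarry→Larch→Easton→North→Denton: 11+13+9+14+9 = 56
Knoll→Quarry→Larch→Easton→Denton→North: 11+13+9+7+9 = 49
Knoll→Quarry→Larch→North→Easton→Denton: 11+13+11+14+7 = 56
Knoll→Quarry→Larch→North→Denton→Easton: 11+13+11+9+7 = 51
Knoll→Quarry→Larch→Denton→Easton→North: 11+13+4+7+14 = 49
Knoll→Quarry→Larch→Denton→North→Easton: 11+13+4+9+14 = 51
Knoll→Quarry→Easton→Larch→North→Denton: 11+22+9+11+9 = 62
Knoll→Quarry→Easton→Larch→Denton→North: 11+22+9+4+9 = 55
Knoll→Quarry→Easton→North→Larch→Denton: 11+22+14+11+4 = 62
Knoll→Quarry→Easton→North→Denton→Larch: 11+22+14+9+4 = 60
Knoll→Quarry→Easton→Denton→Larch→North: 11+22+7+4+11 = 55
Knoll→Quarry→Easton→Denton→North→Larch: 11+22+7+9+11 = 60
Knoll→Quarry→North→Larch→Easton→Denton: 11+10+11+9+7 = 48
Knoll→Quarry→North→Larch→Denton→Easton: 11+10+11+4+7 = 43
… (106 more)
Knoll→North→Quarry→Larch→Denton→Easton: 1+10+13+4+7 = 35  ← best
The minimum is 35.
One shortest path: Knoll → North → Quarry → Larch → Denton → Easton.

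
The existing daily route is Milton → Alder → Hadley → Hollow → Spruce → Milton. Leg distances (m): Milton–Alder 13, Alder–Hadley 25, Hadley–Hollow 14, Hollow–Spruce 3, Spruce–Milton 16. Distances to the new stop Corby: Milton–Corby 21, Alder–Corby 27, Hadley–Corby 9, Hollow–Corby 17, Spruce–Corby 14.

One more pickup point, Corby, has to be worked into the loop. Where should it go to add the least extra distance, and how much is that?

+11 m — insert Corby between Alder and Hadley.

Insertion cost between consecutive stops i–j is d(i,Corby) + d(Corby,j) − d(i,j):
  between Milton and Alder: 21 + 27 − 13 = 35
  between Alder and Hadley: 27 + 9 − 25 = 11
  between Hadley and Hollow: 9 + 17 − 14 = 12
  between Hollow and Spruce: 17 + 14 − 3 = 28
  between Spruce and Milton: 14 + 21 − 16 = 19
Cheapest insertion is between Alder and Hadley, adding 11.
New total = 71 + 11 = 82.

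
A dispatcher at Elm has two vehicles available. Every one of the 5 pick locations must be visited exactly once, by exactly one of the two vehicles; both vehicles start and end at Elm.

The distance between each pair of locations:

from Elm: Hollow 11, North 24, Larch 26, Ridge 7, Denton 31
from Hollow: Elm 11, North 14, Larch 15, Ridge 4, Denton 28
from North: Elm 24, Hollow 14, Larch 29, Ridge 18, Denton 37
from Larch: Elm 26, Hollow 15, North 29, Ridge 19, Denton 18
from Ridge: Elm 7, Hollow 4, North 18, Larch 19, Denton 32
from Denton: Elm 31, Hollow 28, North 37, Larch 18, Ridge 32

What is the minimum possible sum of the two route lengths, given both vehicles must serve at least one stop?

Check every non-empty split of the stops between the two vehicles; for each half take its own optimal tour:
  {Hollow} + {North, Larch, Ridge, Denton}: 22 + 103 = 125
  {North} + {Hollow, Larch, Ridge, Denton}: 48 + 75 = 123
  {Hollow, North} + {Larch, Ridge, Denton}: 49 + 75 = 124
  {Larch} + {Hollow, North, Ridge, Denton}: 52 + 93 = 145
  {Hollow, Larch} + {North, Ridge, Denton}: 52 + 93 = 145
  {North, Larch} + {Hollow, Ridge, Denton}: 79 + 70 = 149
  … (15 splits in total)
  {Ridge} + {Hollow, North, Larch, Denton}: 14 + 102 = 116  ← best
Best: vehicle 1 Elm → Ridge → Elm = 14; vehicle 2 Elm → North → Hollow → Larch → Denton → Elm = 102; combined 116.

116 — the smallest possible combined total.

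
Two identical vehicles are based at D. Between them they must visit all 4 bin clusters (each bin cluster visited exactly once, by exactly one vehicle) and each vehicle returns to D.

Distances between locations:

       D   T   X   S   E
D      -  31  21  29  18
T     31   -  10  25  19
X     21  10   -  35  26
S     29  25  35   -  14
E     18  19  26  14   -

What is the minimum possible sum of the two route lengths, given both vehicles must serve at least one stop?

There are 2^3 − 1 = 7 ways to divide the 4 stops into two non-empty groups. For each, the best each vehicle can do is its own shortest tour through its group:
  {T} + {X, S, E}: 62 + 88 = 150
  {X} + {T, S, E}: 42 + 88 = 130
  {T, X} + {S, E}: 62 + 61 = 123
  {S} + {T, X, E}: 58 + 68 = 126
  {T, S} + {X, E}: 85 + 65 = 150
  {X, S} + {T, E}: 85 + 68 = 153
  … (7 splits in total)
  {T, X, S} + {E}: 85 + 36 = 121  ← best
Best: vehicle 1 D → X → T → S → D = 85; vehicle 2 D → E → D = 36; combined 121.

Minimum combined distance: 121.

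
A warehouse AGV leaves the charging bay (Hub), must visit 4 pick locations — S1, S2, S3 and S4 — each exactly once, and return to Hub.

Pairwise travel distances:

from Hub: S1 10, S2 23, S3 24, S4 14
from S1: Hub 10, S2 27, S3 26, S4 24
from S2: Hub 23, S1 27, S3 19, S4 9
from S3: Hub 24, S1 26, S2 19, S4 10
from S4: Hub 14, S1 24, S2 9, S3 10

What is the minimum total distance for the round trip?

Hub-S1-S2-S3-S4-Hub: 10+27+19+10+14 = 80
Hub-S1-S2-S4-S3-Hub: 10+27+9+10+24 = 80
Hub-S1-S3-S2-S4-Hub: 10+26+19+9+14 = 78
Hub-S1-S3-S4-S2-Hub: 10+26+10+9+23 = 78
Hub-S1-S4-S2-S3-Hub: 10+24+9+19+24 = 86
Hub-S1-S4-S3-S2-Hub: 10+24+10+19+23 = 86
Hub-S2-S1-S3-S4-Hub: 23+27+26+10+14 = 100
Hub-S2-S1-S4-S3-Hub: 23+27+24+10+24 = 108
Hub-S2-S3-S1-S4-Hub: 23+19+26+24+14 = 106
Hub-S2-S4-S1-S3-Hub: 23+9+24+26+24 = 106
Hub-S3-S1-S2-S4-Hub: 24+26+27+9+14 = 100
Hub-S3-S2-S1-S4-Hub: 24+19+27+24+14 = 108
The minimum is 78.
One optimal route: Hub → S1 → S3 → S2 → S4 → Hub (or its reverse).

78 — the shortest possible round trip.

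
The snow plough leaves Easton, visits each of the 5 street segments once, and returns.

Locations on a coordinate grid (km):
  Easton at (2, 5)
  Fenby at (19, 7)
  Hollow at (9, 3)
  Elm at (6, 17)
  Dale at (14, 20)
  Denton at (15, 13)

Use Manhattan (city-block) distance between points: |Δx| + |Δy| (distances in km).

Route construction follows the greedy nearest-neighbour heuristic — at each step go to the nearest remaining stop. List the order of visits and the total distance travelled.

Nearest-neighbour total = 68 km; route Easton → Hollow → Fenby → Denton → Dale → Elm → Easton.

At Easton the remaining stops are Hollow 9, Elm 16, Fenby 19, Denton 21, Dale 27; go to Hollow.
At Hollow the remaining stops are Fenby 14, Denton 16, Elm 17, Dale 22; go to Fenby.
At Fenby the remaining stops are Denton 10, Dale 18, Elm 23; go to Denton.
At Denton the remaining stops are Dale 8, Elm 13; go to Dale.
At Dale the remaining stops are Elm 11; go to Elm.
Return Elm→Easton: 16.
Total = 9 + 14 + 10 + 8 + 11 + 16 = 68.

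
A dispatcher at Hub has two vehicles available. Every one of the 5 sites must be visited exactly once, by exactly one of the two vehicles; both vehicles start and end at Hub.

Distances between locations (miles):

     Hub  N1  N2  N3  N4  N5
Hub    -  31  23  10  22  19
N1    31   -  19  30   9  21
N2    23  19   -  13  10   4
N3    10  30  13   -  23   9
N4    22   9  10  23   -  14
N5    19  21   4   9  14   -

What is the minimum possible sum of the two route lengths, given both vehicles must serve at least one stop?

Check every non-empty split of the stops between the two vehicles; for each half take its own optimal tour:
  {N1} + {N2, N3, N4, N5}: 62 + 55 = 117
  {N2} + {N1, N3, N4, N5}: 46 + 71 = 117
  {N1, N2} + {N3, N4, N5}: 73 + 55 = 128
  {N3} + {N1, N2, N4, N5}: 20 + 73 = 93
  {N1, N3} + {N2, N4, N5}: 71 + 55 = 126
  {N2, N3} + {N1, N4, N5}: 46 + 71 = 117
  … (15 splits in total)
Best: vehicle 1 Hub → N3 → Hub = 20; vehicle 2 Hub → N1 → N4 → N2 → N5 → Hub = 73; combined 93.

Minimum combined distance: 93 miles.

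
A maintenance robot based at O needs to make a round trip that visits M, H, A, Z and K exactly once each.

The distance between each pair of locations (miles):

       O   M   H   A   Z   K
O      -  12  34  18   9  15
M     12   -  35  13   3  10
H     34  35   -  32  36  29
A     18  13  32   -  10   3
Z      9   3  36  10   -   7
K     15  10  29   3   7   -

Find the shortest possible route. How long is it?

With 5 stops there are 5!/2 = 60 distinct round trips (a route and its reverse cost the same).
O-M-H-A-Z-K-O: 12+35+32+10+7+15 = 111
O-M-H-A-K-Z-O: 12+35+32+3+7+9 = 98
O-M-H-Z-A-K-O: 12+35+36+10+3+15 = 111
O-M-H-Z-K-A-O: 12+35+36+7+3+18 = 111
O-M-H-K-A-Z-O: 12+35+29+3+10+9 = 98
O-M-H-K-Z-A-O: 12+35+29+7+10+18 = 111
O-M-A-H-Z-K-O: 12+13+32+36+7+15 = 115
O-M-A-H-K-Z-O: 12+13+32+29+7+9 = 102
O-M-A-Z-H-K-O: 12+13+10+36+29+15 = 115
O-M-A-Z-K-H-O: 12+13+10+7+29+34 = 105
O-M-A-K-H-Z-O: 12+13+3+29+36+9 = 102
O-M-A-K-Z-H-O: 12+13+3+7+36+34 = 105
O-M-Z-H-A-K-O: 12+3+36+32+3+15 = 101
O-M-Z-H-K-A-O: 12+3+36+29+3+18 = 101
… (46 more)
O-M-Z-A-K-H-O: 12+3+10+3+29+34 = 91  ← best
The minimum is 91.
One optimal route: O → M → Z → A → K → H → O (or its reverse).

Shortest round trip = 91 miles.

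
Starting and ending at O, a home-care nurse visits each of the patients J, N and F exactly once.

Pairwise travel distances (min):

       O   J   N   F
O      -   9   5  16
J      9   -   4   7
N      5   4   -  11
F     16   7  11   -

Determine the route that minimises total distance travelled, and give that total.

32 min — the shortest possible round trip.

With 3 stops there are 3!/2 = 3 distinct round trips (a route and its reverse cost the same).
O - J - N - F - O: 9+4+11+16 = 40
O - J - F - N - O: 9+7+11+5 = 32
O - N - J - F - O: 5+4+7+16 = 32
The minimum is 32.
One optimal route: O → J → F → N → O (or its reverse).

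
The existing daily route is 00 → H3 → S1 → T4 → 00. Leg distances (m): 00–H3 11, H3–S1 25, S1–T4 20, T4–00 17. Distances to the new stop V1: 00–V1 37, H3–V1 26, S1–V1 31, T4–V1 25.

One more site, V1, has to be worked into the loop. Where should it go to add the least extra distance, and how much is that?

Insertion cost between consecutive stops i–j is d(i,V1) + d(V1,j) − d(i,j):
  between 00 and H3: 37 + 26 − 11 = 52
  between H3 and S1: 26 + 31 − 25 = 32
  between S1 and T4: 31 + 25 − 20 = 36
  between T4 and 00: 25 + 37 − 17 = 45
Cheapest insertion is between H3 and S1, adding 32.
New total = 73 + 32 = 105.

+32 m — insert V1 between H3 and S1.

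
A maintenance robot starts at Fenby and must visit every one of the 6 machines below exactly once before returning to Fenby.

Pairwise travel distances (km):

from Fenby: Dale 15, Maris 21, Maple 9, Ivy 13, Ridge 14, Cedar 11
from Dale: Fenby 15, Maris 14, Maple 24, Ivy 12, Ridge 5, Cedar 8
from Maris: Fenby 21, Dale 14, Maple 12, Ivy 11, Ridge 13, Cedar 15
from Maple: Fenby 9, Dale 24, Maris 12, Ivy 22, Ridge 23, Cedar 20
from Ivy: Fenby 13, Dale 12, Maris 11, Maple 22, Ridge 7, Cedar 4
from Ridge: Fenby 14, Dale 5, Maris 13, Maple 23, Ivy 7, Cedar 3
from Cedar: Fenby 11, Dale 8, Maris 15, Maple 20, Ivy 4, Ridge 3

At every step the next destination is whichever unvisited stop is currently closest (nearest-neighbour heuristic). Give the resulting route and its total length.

From Fenby: distances to unvisited — Maple=9, Cedar=11, Ivy=13, Ridge=14, Dale=15, Maris=21. Nearest is Maple (9).
From Maple: distances to unvisited — Maris=12, Cedar=20, Ivy=22, Ridge=23, Dale=24. Nearest is Maris (12).
From Maris: distances to unvisited — Ivy=11, Ridge=13, Dale=14, Cedar=15. Nearest is Ivy (11).
From Ivy: distances to unvisited — Cedar=4, Ridge=7, Dale=12. Nearest is Cedar (4).
From Cedar: distances to unvisited — Ridge=3, Dale=8. Nearest is Ridge (3).
From Ridge: distances to unvisited — Dale=5. Nearest is Dale (5).
Return Dale→Fenby: 15.
Total = 9 + 12 + 11 + 4 + 3 + 5 + 15 = 59.

Nearest-neighbour total = 59 km; route Fenby → Maple → Maris → Ivy → Cedar → Ridge → Dale → Fenby.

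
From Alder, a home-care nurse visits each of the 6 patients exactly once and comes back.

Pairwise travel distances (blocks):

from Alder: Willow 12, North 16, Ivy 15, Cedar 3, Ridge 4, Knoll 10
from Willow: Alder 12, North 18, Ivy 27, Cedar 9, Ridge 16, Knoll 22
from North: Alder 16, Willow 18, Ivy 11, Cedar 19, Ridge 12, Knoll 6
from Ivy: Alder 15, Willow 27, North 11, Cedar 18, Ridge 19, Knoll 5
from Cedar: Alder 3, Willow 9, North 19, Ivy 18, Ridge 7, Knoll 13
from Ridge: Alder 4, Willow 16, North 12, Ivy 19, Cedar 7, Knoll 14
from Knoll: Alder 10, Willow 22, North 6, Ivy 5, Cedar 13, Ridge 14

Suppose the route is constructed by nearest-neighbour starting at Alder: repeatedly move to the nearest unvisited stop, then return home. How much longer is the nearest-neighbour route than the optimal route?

The nearest-neighbour route is 8 blocks longer than optimal.

Alder: Cedar=3, Ridge=4, Knoll=10, Willow=12, Ivy=15, North=16 ⇒ Cedar
Cedar: Ridge=7, Willow=9, Knoll=13, Ivy=18, North=19 ⇒ Ridge
Ridge: North=12, Knoll=14, Willow=16, Ivy=19 ⇒ North
North: Knoll=6, Ivy=11, Willow=18 ⇒ Knoll
Knoll: Ivy=5, Willow=22 ⇒ Ivy
Ivy: Willow=27 ⇒ Willow
NN route Alder → Cedar → Ridge → North → Knoll → Ivy → Willow → Alder costs 72.
Optimal: Alder → Ivy → Knoll → North → Willow → Cedar → Ridge → Alder costs 64 (by enumerating all 360 distinct tours).
Excess = 72 − 64 = 8.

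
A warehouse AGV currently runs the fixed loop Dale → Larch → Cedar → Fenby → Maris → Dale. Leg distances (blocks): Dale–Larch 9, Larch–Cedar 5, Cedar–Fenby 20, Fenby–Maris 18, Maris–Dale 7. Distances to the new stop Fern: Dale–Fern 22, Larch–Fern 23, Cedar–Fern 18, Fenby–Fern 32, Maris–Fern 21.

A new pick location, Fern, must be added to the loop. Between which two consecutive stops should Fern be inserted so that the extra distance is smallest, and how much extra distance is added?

Minimum extra distance: 30 blocks, inserting Fern between Cedar and Fenby.

Insertion cost between consecutive stops i–j is d(i,Fern) + d(Fern,j) − d(i,j):
  between Dale and Larch: 22 + 23 − 9 = 36
  between Larch and Cedar: 23 + 18 − 5 = 36
  between Cedar and Fenby: 18 + 32 − 20 = 30
  between Fenby and Maris: 32 + 21 − 18 = 35
  between Maris and Dale: 21 + 22 − 7 = 36
Cheapest insertion is between Cedar and Fenby, adding 30.
New total = 59 + 30 = 89.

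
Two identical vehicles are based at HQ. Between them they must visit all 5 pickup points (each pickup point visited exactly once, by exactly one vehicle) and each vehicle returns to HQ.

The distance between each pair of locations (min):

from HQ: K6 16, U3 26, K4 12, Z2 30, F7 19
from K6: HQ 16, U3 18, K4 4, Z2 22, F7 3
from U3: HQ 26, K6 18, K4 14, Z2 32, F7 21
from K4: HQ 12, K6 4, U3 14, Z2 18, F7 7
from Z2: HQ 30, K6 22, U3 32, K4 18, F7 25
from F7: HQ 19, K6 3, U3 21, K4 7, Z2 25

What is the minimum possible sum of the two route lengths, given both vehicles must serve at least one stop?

Minimum combined distance: 126 min.

Try each way of splitting the stops between the two vehicles (each non-empty) and, for each split, find the best tour for each vehicle:
  {K6} + {U3, K4, Z2, F7}: 32 + 102 = 134
  {U3} + {K6, K4, Z2, F7}: 52 + 74 = 126
  {K6, U3} + {K4, Z2, F7}: 60 + 74 = 134
  {K4} + {K6, U3, Z2, F7}: 24 + 102 = 126
  {K6, K4} + {U3, Z2, F7}: 32 + 102 = 134
  {U3, K4} + {K6, Z2, F7}: 52 + 74 = 126
  … (15 splits in total)
Best: vehicle 1 HQ → U3 → HQ = 52; vehicle 2 HQ → K6 → F7 → K4 → Z2 → HQ = 74; combined 126.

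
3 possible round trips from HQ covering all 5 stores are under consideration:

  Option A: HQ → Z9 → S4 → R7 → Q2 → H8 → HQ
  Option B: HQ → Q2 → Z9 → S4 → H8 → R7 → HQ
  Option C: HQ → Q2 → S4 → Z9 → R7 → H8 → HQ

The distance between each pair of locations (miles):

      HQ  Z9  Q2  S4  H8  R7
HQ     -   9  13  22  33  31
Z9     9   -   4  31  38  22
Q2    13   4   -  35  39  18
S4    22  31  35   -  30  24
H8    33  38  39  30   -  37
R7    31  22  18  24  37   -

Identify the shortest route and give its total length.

Option A: 9 + 31 + 24 + 18 + 39 + 33 = 154
Option B: 13 + 4 + 31 + 30 + 37 + 31 = 146
Option C: 13 + 35 + 31 + 22 + 37 + 33 = 171

146 miles — Option B is the shortest.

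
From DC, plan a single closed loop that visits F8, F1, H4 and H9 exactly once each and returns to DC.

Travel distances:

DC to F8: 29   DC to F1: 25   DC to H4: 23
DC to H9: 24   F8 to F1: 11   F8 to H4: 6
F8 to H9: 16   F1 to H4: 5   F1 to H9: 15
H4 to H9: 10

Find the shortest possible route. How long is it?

There are 12 distinct closed tours to check (reversals are equivalent).
DC → F8 → F1 → H4 → H9 → DC: 29+11+5+10+24 = 79
DC → F8 → F1 → H9 → H4 → DC: 29+11+15+10+23 = 88
DC → F8 → H4 → F1 → H9 → DC: 29+6+5+15+24 = 79
DC → F8 → H4 → H9 → F1 → DC: 29+6+10+15+25 = 85
DC → F8 → H9 → F1 → H4 → DC: 29+16+15+5+23 = 88
DC → F8 → H9 → H4 → F1 → DC: 29+16+10+5+25 = 85
DC → F1 → F8 → H4 → H9 → DC: 25+11+6+10+24 = 76
DC → F1 → F8 → H9 → H4 → DC: 25+11+16+10+23 = 85
DC → F1 → H4 → F8 → H9 → DC: 25+5+6+16+24 = 76
DC → F1 → H9 → F8 → H4 → DC: 25+15+16+6+23 = 85
DC → H4 → F8 → F1 → H9 → DC: 23+6+11+15+24 = 79
DC → H4 → F1 → F8 → H9 → DC: 23+5+11+16+24 = 79
The minimum is 76.
One optimal route: DC → F1 → F8 → H4 → H9 → DC (or its reverse).

76 — the shortest possible round trip.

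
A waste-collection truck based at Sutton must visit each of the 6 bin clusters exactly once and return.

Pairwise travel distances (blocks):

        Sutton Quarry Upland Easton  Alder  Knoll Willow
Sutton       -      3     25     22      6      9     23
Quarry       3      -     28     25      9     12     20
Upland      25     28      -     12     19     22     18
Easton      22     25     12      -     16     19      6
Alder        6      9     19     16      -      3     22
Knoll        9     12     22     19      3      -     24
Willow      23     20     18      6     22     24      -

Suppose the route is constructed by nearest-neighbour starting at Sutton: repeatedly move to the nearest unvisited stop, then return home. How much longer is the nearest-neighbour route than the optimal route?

Excess over optimum: 11 blocks.

Sutton: Quarry=3, Alder=6, Knoll=9, Easton=22, Willow=23, Upland=25 ⇒ Quarry
Quarry: Alder=9, Knoll=12, Willow=20, Easton=25, Upland=28 ⇒ Alder
Alder: Knoll=3, Easton=16, Upland=19, Willow=22 ⇒ Knoll
Knoll: Easton=19, Upland=22, Willow=24 ⇒ Easton
Easton: Willow=6, Upland=12 ⇒ Willow
Willow: Upland=18 ⇒ Upland
NN route Sutton → Quarry → Alder → Knoll → Easton → Willow → Upland → Sutton costs 83.
Optimal: Sutton → Quarry → Willow → Easton → Upland → Alder → Knoll → Sutton costs 72 (by enumerating all 360 distinct tours).
Excess = 83 − 72 = 11.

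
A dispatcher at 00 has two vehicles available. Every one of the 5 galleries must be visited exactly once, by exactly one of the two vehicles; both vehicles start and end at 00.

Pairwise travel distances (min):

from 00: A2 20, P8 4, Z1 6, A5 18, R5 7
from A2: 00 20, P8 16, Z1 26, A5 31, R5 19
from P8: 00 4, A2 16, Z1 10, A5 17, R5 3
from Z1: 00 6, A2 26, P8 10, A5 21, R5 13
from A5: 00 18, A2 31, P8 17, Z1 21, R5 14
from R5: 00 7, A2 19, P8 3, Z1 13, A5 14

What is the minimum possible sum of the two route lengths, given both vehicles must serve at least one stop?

83 min — the smallest possible combined total.

Check every non-empty split of the stops between the two vehicles; for each half take its own optimal tour:
  {A2} + {P8, Z1, A5, R5}: 40 + 48 = 88
  {P8} + {A2, Z1, A5, R5}: 8 + 80 = 88
  {A2, P8} + {Z1, A5, R5}: 40 + 48 = 88
  {Z1} + {A2, P8, A5, R5}: 12 + 71 = 83
  {A2, Z1} + {P8, A5, R5}: 52 + 39 = 91
  {P8, Z1} + {A2, A5, R5}: 20 + 71 = 91
  … (15 splits in total)
Best: vehicle 1 00 → Z1 → 00 = 12; vehicle 2 00 → A2 → P8 → R5 → A5 → 00 = 71; combined 83.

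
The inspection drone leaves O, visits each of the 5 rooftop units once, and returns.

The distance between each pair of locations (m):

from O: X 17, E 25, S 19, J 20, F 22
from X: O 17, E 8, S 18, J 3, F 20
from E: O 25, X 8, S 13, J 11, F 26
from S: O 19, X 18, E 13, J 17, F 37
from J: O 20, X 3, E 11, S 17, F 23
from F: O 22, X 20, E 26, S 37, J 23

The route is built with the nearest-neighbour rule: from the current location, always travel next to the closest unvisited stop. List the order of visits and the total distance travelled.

103 m along O → X → J → E → S → F → O.

O → [X:17 / S:19 / J:20 / F:22 / E:25] → X (17)
X → [J:3 / E:8 / S:18 / F:20] → J (3)
J → [E:11 / S:17 / F:23] → E (11)
E → [S:13 / F:26] → S (13)
S → [F:37] → F (37)
Return F→O: 22.
Total = 17 + 3 + 11 + 13 + 37 + 22 = 103.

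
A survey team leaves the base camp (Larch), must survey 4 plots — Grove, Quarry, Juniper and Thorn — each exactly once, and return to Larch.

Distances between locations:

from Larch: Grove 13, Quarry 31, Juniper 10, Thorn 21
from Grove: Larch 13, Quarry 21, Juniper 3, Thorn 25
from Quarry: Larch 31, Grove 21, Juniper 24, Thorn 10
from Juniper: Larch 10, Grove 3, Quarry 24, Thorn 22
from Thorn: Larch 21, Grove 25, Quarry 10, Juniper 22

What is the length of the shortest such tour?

Shortest round trip = 65.

With 4 stops there are 4!/2 = 12 distinct round trips (a route and its reverse cost the same).
Larch - Grove - Quarry - Juniper - Thorn - Larch: 13+21+24+22+21 = 101
Larch - Grove - Quarry - Thorn - Juniper - Larch: 13+21+10+22+10 = 76
Larch - Grove - Juniper - Quarry - Thorn - Larch: 13+3+24+10+21 = 71
Larch - Grove - Juniper - Thorn - Quarry - Larch: 13+3+22+10+31 = 79
Larch - Grove - Thorn - Quarry - Juniper - Larch: 13+25+10+24+10 = 82
Larch - Grove - Thorn - Juniper - Quarry - Larch: 13+25+22+24+31 = 115
Larch - Quarry - Grove - Juniper - Thorn - Larch: 31+21+3+22+21 = 98
Larch - Quarry - Grove - Thorn - Juniper - Larch: 31+21+25+22+10 = 109
Larch - Quarry - Juniper - Grove - Thorn - Larch: 31+24+3+25+21 = 104
Larch - Quarry - Thorn - Grove - Juniper - Larch: 31+10+25+3+10 = 79
Larch - Juniper - Grove - Quarry - Thorn - Larch: 10+3+21+10+21 = 65
Larch - Juniper - Quarry - Grove - Thorn - Larch: 10+24+21+25+21 = 101
The minimum is 65.
One optimal route: Larch → Juniper → Grove → Quarry → Thorn → Larch (or its reverse).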